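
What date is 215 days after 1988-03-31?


Start: 1988-03-31, add 215 days
March 31 is the last day of March 1988 -> 215 left
April 1988 has 30 days -> 185 left
May 1988 has 31 days -> 154 left
June 1988 has 30 days -> 124 left
July 1988 has 31 days -> 93 left
August 1988 has 31 days -> 62 left
September 1988 has 30 days -> 32 left
October 1988 has 31 days -> 1 left
November 1988: 1 <= 30 -> lands on November 1

Result: 1988-11-01


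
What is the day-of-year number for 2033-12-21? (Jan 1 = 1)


Date: December 21, 2033
Days in months 1 through 11: 334
Plus 21 days in December

Day of year: 355


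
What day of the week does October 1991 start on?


Target: October 1, 1991
Anchor: Jan 1, 1991. With p = 1991 - 1 = 1990: (p + p//4 - p//100 + p//400) mod 7 = (1990 + 497 - 19 + 4) mod 7 = 2472 mod 7 = 1 -> Tuesday (Mon=0 ... Sun=6)
Days before October (Jan-Sep): 273 days
Weekday index = (1 + 273) mod 7 = 1

Tuesday


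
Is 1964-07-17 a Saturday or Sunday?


Anchor: Jan 1, 1964. With p = 1964 - 1 = 1963: (p + p//4 - p//100 + p//400) mod 7 = (1963 + 490 - 19 + 4) mod 7 = 2438 mod 7 = 2 -> Wednesday (Mon=0 ... Sun=6)
Day of year: 199; offset = 198
Weekday index = (2 + 198) mod 7 = 4 -> Friday
Weekend days: Saturday, Sunday

No


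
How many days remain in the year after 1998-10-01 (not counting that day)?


Day of year: 274 of 365
Remaining = 365 - 274

91 days


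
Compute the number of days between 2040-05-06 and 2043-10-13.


From 2040-05-06 to 2043-10-13
2040-05-06: days before May = 31 + 29 + 31 + 30 = 121 (2040 is a leap year); day of year = 121 + 6 = 127
2043-10-13: days before October = 31 + 28 + 31 + 30 + 31 + 30 + 31 + 31 + 30 = 273 (2043 is not a leap year); day of year = 273 + 13 = 286
Rest of 2040: 366 - 127 = 239
Full years 2041 (365), 2042 (365): 730
Total = 239 + 730 + 286 = 1255

1255 days


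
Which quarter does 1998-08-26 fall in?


Month: August (month 8)
Q1: Jan-Mar, Q2: Apr-Jun, Q3: Jul-Sep, Q4: Oct-Dec

Q3


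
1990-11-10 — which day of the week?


Date: November 10, 1990
Anchor: Jan 1, 1990. With p = 1990 - 1 = 1989: (p + p//4 - p//100 + p//400) mod 7 = (1989 + 497 - 19 + 4) mod 7 = 2471 mod 7 = 0 -> Monday (Mon=0 ... Sun=6)
Days before November (Jan-Oct): 304; offset = 304 + 10 - 1 = 313
Weekday index = (0 + 313) mod 7 = 5

Day of the week: Saturday


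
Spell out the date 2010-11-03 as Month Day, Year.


ISO 2010-11-03 parses as year=2010, month=11, day=03
Month 11 -> November

November 3, 2010


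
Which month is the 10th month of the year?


Month 10 of 12

October


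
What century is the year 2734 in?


Century = (year - 1) // 100 + 1
= (2734 - 1) // 100 + 1
= 2733 // 100 + 1
= 27 + 1

28th century


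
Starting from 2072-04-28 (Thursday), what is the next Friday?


Current: Thursday
Target: Friday
Days ahead: 1

Next Friday: 2072-04-29


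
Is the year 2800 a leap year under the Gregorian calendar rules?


Gregorian leap year rule: divisible by 4, but not by 100, unless also by 400.
2800 is divisible by 400 -> leap year

Yes


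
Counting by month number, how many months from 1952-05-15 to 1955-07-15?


From May 1952 to July 1955
3 years * 12 = 36 months, plus 2 months = 38

38 months


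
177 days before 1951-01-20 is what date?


Start: 1951-01-20, subtract 177 days
Back 20 days from January 20 reaches December 31, 1950 -> 157 left
December 1950 has 31 days -> back to November 30, 1950 -> 126 left
November 1950 has 30 days -> back to October 31, 1950 -> 96 left
October 1950 has 31 days -> back to September 30, 1950 -> 65 left
September 1950 has 30 days -> back to August 31, 1950 -> 35 left
August 1950 has 31 days -> back to July 31, 1950 -> 4 left
July 1950: 31 - 4 = 27 -> lands on July 27

Result: 1950-07-27


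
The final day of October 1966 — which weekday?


October 1966 has 31 days
Anchor: Jan 1, 1966. With p = 1966 - 1 = 1965: (p + p//4 - p//100 + p//400) mod 7 = (1965 + 491 - 19 + 4) mod 7 = 2441 mod 7 = 5 -> Saturday (Mon=0 ... Sun=6)
Days before October (Jan-Sep): 273; October 1 index = (5 + 273) mod 7 = 5 -> Saturday
Last day offset: 31 - 1 = 30 days
Weekday index = (5 + 30) mod 7 = 0

Monday, October 31


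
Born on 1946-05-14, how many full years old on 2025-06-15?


Birth: 1946-05-14
Reference: 2025-06-15
Year difference: 2025 - 1946 = 79

79 years old


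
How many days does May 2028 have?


May 2028

31 days


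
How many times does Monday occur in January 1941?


January 1941 has 31 days
Anchor: Jan 1, 1941. With p = 1941 - 1 = 1940: (p + p//4 - p//100 + p//400) mod 7 = (1940 + 485 - 19 + 4) mod 7 = 2410 mod 7 = 2 -> Wednesday (Mon=0 ... Sun=6)
January 1 is the anchor itself -> Wednesday
First Monday is January 6
Mondays: 6, 13, 20, 27

4 Mondays


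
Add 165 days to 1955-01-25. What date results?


Start: 1955-01-25, add 165 days
January 1955 has 31 days: 31 - 25 = 6 days to January 31 -> 159 left
February 1955 has 28 days -> 131 left
March 1955 has 31 days -> 100 left
April 1955 has 30 days -> 70 left
May 1955 has 31 days -> 39 left
June 1955 has 30 days -> 9 left
July 1955: 9 <= 31 -> lands on July 9

Result: 1955-07-09


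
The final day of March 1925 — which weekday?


March 1925 has 31 days
Anchor: Jan 1, 1925. With p = 1925 - 1 = 1924: (p + p//4 - p//100 + p//400) mod 7 = (1924 + 481 - 19 + 4) mod 7 = 2390 mod 7 = 3 -> Thursday (Mon=0 ... Sun=6)
Days before March (Jan-Feb): 59; March 1 index = (3 + 59) mod 7 = 6 -> Sunday
Last day offset: 31 - 1 = 30 days
Weekday index = (6 + 30) mod 7 = 1

Tuesday, March 31


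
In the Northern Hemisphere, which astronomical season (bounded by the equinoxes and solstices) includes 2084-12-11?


Date: December 11
Astronomical Autumn (approx.; exact equinox/solstice day varies by year): September 22 to December 20
December 11 falls within the Autumn window

Autumn


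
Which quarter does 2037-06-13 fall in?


Month: June (month 6)
Q1: Jan-Mar, Q2: Apr-Jun, Q3: Jul-Sep, Q4: Oct-Dec

Q2


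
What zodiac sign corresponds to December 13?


Date: December 13
Conventional tropical zodiac dates: Sagittarius from November 22 onward; Capricorn starts December 22
December 13 falls within the Sagittarius range

Sagittarius


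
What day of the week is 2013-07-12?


Date: July 12, 2013
Anchor: Jan 1, 2013. With p = 2013 - 1 = 2012: (p + p//4 - p//100 + p//400) mod 7 = (2012 + 503 - 20 + 5) mod 7 = 2500 mod 7 = 1 -> Tuesday (Mon=0 ... Sun=6)
Days before July (Jan-Jun): 181; offset = 181 + 12 - 1 = 192
Weekday index = (1 + 192) mod 7 = 4

Day of the week: Friday


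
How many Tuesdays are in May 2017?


May 2017 has 31 days
Anchor: Jan 1, 2017. With p = 2017 - 1 = 2016: (p + p//4 - p//100 + p//400) mod 7 = (2016 + 504 - 20 + 5) mod 7 = 2505 mod 7 = 6 -> Sunday (Mon=0 ... Sun=6)
Days before May (Jan-Apr): 120; May 1 index = (6 + 120) mod 7 = 0 -> Monday
First Tuesday is May 2
Tuesdays: 2, 9, 16, 23, 30

5 Tuesdays


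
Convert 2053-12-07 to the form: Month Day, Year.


ISO 2053-12-07 parses as year=2053, month=12, day=07
Month 12 -> December

December 7, 2053


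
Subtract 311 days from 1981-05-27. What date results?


Start: 1981-05-27, subtract 311 days
Back 27 days from May 27 reaches April 30, 1981 -> 284 left
April 1981 has 30 days -> back to March 31, 1981 -> 254 left
March 1981 has 31 days -> back to February 28, 1981 -> 223 left
February 1981 has 28 days -> back to January 31, 1981 -> 195 left
January 1981 has 31 days -> back to December 31, 1980 -> 164 left
December 1980 has 31 days -> back to November 30, 1980 -> 133 left
November 1980 has 30 days -> back to October 31, 1980 -> 103 left
October 1980 has 31 days -> back to September 30, 1980 -> 72 left
September 1980 has 30 days -> back to August 31, 1980 -> 42 left
August 1980 has 31 days -> back to July 31, 1980 -> 11 left
July 1980: 31 - 11 = 20 -> lands on July 20

Result: 1980-07-20


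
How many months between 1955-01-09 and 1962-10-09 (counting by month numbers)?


From January 1955 to October 1962
7 years * 12 = 84 months, plus 9 months = 93

93 months


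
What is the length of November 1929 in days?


November 1929

30 days


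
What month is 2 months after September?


September is month 9
9 + 2 = 11

November


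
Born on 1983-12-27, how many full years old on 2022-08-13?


Birth: 1983-12-27
Reference: 2022-08-13
Year difference: 2022 - 1983 = 39
Birthday not yet reached in 2022, subtract 1

38 years old


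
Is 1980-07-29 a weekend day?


Anchor: Jan 1, 1980. With p = 1980 - 1 = 1979: (p + p//4 - p//100 + p//400) mod 7 = (1979 + 494 - 19 + 4) mod 7 = 2458 mod 7 = 1 -> Tuesday (Mon=0 ... Sun=6)
Day of year: 211; offset = 210
Weekday index = (1 + 210) mod 7 = 1 -> Tuesday
Weekend days: Saturday, Sunday

No


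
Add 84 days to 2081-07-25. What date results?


Start: 2081-07-25, add 84 days
July 2081 has 31 days: 31 - 25 = 6 days to July 31 -> 78 left
August 2081 has 31 days -> 47 left
September 2081 has 30 days -> 17 left
October 2081: 17 <= 31 -> lands on October 17

Result: 2081-10-17


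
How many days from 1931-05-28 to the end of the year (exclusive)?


Day of year: 148 of 365
Remaining = 365 - 148

217 days


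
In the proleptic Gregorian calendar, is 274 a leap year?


Gregorian leap year rule: divisible by 4, but not by 100, unless also by 400.
274 is not divisible by 4 -> not a leap year

No


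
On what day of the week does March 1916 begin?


Target: March 1, 1916
Anchor: Jan 1, 1916. With p = 1916 - 1 = 1915: (p + p//4 - p//100 + p//400) mod 7 = (1915 + 478 - 19 + 4) mod 7 = 2378 mod 7 = 5 -> Saturday (Mon=0 ... Sun=6)
Days before March (Jan-Feb): 60 days
Weekday index = (5 + 60) mod 7 = 2

Wednesday


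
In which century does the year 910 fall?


Century = (year - 1) // 100 + 1
= (910 - 1) // 100 + 1
= 909 // 100 + 1
= 9 + 1

10th century


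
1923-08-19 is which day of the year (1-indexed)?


Date: August 19, 1923
Days in months 1 through 7: 212
Plus 19 days in August

Day of year: 231


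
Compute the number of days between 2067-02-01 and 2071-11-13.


From 2067-02-01 to 2071-11-13
2067-02-01: days before February = 31; day of year = 31 + 1 = 32
2071-11-13: days before November = 31 + 28 + 31 + 30 + 31 + 30 + 31 + 31 + 30 + 31 = 304 (2071 is not a leap year); day of year = 304 + 13 = 317
Rest of 2067: 365 - 32 = 333
Full years 2068 (366), 2069 (365), 2070 (365): 1096
Total = 333 + 1096 + 317 = 1746

1746 days


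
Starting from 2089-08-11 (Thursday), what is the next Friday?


Current: Thursday
Target: Friday
Days ahead: 1

Next Friday: 2089-08-12


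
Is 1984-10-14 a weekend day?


Anchor: Jan 1, 1984. With p = 1984 - 1 = 1983: (p + p//4 - p//100 + p//400) mod 7 = (1983 + 495 - 19 + 4) mod 7 = 2463 mod 7 = 6 -> Sunday (Mon=0 ... Sun=6)
Day of year: 288; offset = 287
Weekday index = (6 + 287) mod 7 = 6 -> Sunday
Weekend days: Saturday, Sunday

Yes


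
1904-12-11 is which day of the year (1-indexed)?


Date: December 11, 1904
Days in months 1 through 11: 335
Plus 11 days in December

Day of year: 346


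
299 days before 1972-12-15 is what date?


Start: 1972-12-15, subtract 299 days
Back 15 days from December 15 reaches November 30, 1972 -> 284 left
November 1972 has 30 days -> back to October 31, 1972 -> 254 left
October 1972 has 31 days -> back to September 30, 1972 -> 223 left
September 1972 has 30 days -> back to August 31, 1972 -> 193 left
August 1972 has 31 days -> back to July 31, 1972 -> 162 left
July 1972 has 31 days -> back to June 30, 1972 -> 131 left
June 1972 has 30 days -> back to May 31, 1972 -> 101 left
May 1972 has 31 days -> back to April 30, 1972 -> 70 left
April 1972 has 30 days -> back to March 31, 1972 -> 40 left
March 1972 has 31 days -> back to February 29, 1972 -> 9 left
February 1972: 29 - 9 = 20 -> lands on February 20

Result: 1972-02-20


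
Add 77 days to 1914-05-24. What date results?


Start: 1914-05-24, add 77 days
May 1914 has 31 days: 31 - 24 = 7 days to May 31 -> 70 left
June 1914 has 30 days -> 40 left
July 1914 has 31 days -> 9 left
August 1914: 9 <= 31 -> lands on August 9

Result: 1914-08-09


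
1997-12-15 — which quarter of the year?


Month: December (month 12)
Q1: Jan-Mar, Q2: Apr-Jun, Q3: Jul-Sep, Q4: Oct-Dec

Q4


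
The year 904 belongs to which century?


Century = (year - 1) // 100 + 1
= (904 - 1) // 100 + 1
= 903 // 100 + 1
= 9 + 1

10th century


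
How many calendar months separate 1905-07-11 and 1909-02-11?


From July 1905 to February 1909
4 years * 12 = 48 months, minus 5 months = 43

43 months


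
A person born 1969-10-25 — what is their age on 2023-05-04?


Birth: 1969-10-25
Reference: 2023-05-04
Year difference: 2023 - 1969 = 54
Birthday not yet reached in 2023, subtract 1

53 years old


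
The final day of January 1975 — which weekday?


January 1975 has 31 days
Anchor: Jan 1, 1975. With p = 1975 - 1 = 1974: (p + p//4 - p//100 + p//400) mod 7 = (1974 + 493 - 19 + 4) mod 7 = 2452 mod 7 = 2 -> Wednesday (Mon=0 ... Sun=6)
January 1 is the anchor itself -> Wednesday
Last day offset: 31 - 1 = 30 days
Weekday index = (2 + 30) mod 7 = 4

Friday, January 31


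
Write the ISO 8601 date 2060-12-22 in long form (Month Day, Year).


ISO 2060-12-22 parses as year=2060, month=12, day=22
Month 12 -> December

December 22, 2060


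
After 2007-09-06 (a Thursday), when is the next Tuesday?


Current: Thursday
Target: Tuesday
Days ahead: 5

Next Tuesday: 2007-09-11


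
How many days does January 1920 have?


January 1920

31 days


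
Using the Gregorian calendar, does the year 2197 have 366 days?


Gregorian leap year rule: divisible by 4, but not by 100, unless also by 400.
2197 is not divisible by 4 -> not a leap year

No


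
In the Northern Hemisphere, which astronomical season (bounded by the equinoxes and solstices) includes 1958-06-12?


Date: June 12
Astronomical Spring (approx.; exact equinox/solstice day varies by year): March 20 to June 20
June 12 falls within the Spring window

Spring


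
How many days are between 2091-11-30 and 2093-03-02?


From 2091-11-30 to 2093-03-02
2091-11-30: days before November = 31 + 28 + 31 + 30 + 31 + 30 + 31 + 31 + 30 + 31 = 304 (2091 is not a leap year); day of year = 304 + 30 = 334
2093-03-02: days before March = 31 + 28 = 59 (2093 is not a leap year); day of year = 59 + 2 = 61
Rest of 2091: 365 - 334 = 31
Full years 2092 (366): 366
Total = 31 + 366 + 61 = 458

458 days


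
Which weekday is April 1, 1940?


Target: April 1, 1940
Anchor: Jan 1, 1940. With p = 1940 - 1 = 1939: (p + p//4 - p//100 + p//400) mod 7 = (1939 + 484 - 19 + 4) mod 7 = 2408 mod 7 = 0 -> Monday (Mon=0 ... Sun=6)
Days before April (Jan-Mar): 91 days
Weekday index = (0 + 91) mod 7 = 0

Monday


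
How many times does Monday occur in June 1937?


June 1937 has 30 days
Anchor: Jan 1, 1937. With p = 1937 - 1 = 1936: (p + p//4 - p//100 + p//400) mod 7 = (1936 + 484 - 19 + 4) mod 7 = 2405 mod 7 = 4 -> Friday (Mon=0 ... Sun=6)
Days before June (Jan-May): 151; June 1 index = (4 + 151) mod 7 = 1 -> Tuesday
First Monday is June 7
Mondays: 7, 14, 21, 28

4 Mondays


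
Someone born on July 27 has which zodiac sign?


Date: July 27
Conventional tropical zodiac dates: Leo from July 23 onward; Virgo starts August 23
July 27 falls within the Leo range

Leo


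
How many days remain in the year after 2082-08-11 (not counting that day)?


Day of year: 223 of 365
Remaining = 365 - 223

142 days


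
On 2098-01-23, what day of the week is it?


Date: January 23, 2098
Anchor: Jan 1, 2098. With p = 2098 - 1 = 2097: (p + p//4 - p//100 + p//400) mod 7 = (2097 + 524 - 20 + 5) mod 7 = 2606 mod 7 = 2 -> Wednesday (Mon=0 ... Sun=6)
Days into year = 23 - 1 = 22
Weekday index = (2 + 22) mod 7 = 3

Day of the week: Thursday


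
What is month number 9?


Month 9 of 12

September


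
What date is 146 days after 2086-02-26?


Start: 2086-02-26, add 146 days
February 2086 has 28 days: 28 - 26 = 2 days to February 28 -> 144 left
March 2086 has 31 days -> 113 left
April 2086 has 30 days -> 83 left
May 2086 has 31 days -> 52 left
June 2086 has 30 days -> 22 left
July 2086: 22 <= 31 -> lands on July 22

Result: 2086-07-22


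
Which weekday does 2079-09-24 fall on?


Date: September 24, 2079
Anchor: Jan 1, 2079. With p = 2079 - 1 = 2078: (p + p//4 - p//100 + p//400) mod 7 = (2078 + 519 - 20 + 5) mod 7 = 2582 mod 7 = 6 -> Sunday (Mon=0 ... Sun=6)
Days before September (Jan-Aug): 243; offset = 243 + 24 - 1 = 266
Weekday index = (6 + 266) mod 7 = 6

Day of the week: Sunday


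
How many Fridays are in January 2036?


January 2036 has 31 days
Anchor: Jan 1, 2036. With p = 2036 - 1 = 2035: (p + p//4 - p//100 + p//400) mod 7 = (2035 + 508 - 20 + 5) mod 7 = 2528 mod 7 = 1 -> Tuesday (Mon=0 ... Sun=6)
January 1 is the anchor itself -> Tuesday
First Friday is January 4
Fridays: 4, 11, 18, 25

4 Fridays


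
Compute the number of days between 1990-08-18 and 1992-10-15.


From 1990-08-18 to 1992-10-15
1990-08-18: days before August = 31 + 28 + 31 + 30 + 31 + 30 + 31 = 212 (1990 is not a leap year); day of year = 212 + 18 = 230
1992-10-15: days before October = 31 + 29 + 31 + 30 + 31 + 30 + 31 + 31 + 30 = 274 (1992 is a leap year); day of year = 274 + 15 = 289
Rest of 1990: 365 - 230 = 135
Full years 1991 (365): 365
Total = 135 + 365 + 289 = 789

789 days


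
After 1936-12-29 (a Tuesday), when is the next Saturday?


Current: Tuesday
Target: Saturday
Days ahead: 4

Next Saturday: 1937-01-02


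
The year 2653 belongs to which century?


Century = (year - 1) // 100 + 1
= (2653 - 1) // 100 + 1
= 2652 // 100 + 1
= 26 + 1

27th century


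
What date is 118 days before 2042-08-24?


Start: 2042-08-24, subtract 118 days
Back 24 days from August 24 reaches July 31, 2042 -> 94 left
July 2042 has 31 days -> back to June 30, 2042 -> 63 left
June 2042 has 30 days -> back to May 31, 2042 -> 33 left
May 2042 has 31 days -> back to April 30, 2042 -> 2 left
April 2042: 30 - 2 = 28 -> lands on April 28

Result: 2042-04-28


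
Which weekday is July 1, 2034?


Target: July 1, 2034
Anchor: Jan 1, 2034. With p = 2034 - 1 = 2033: (p + p//4 - p//100 + p//400) mod 7 = (2033 + 508 - 20 + 5) mod 7 = 2526 mod 7 = 6 -> Sunday (Mon=0 ... Sun=6)
Days before July (Jan-Jun): 181 days
Weekday index = (6 + 181) mod 7 = 5

Saturday


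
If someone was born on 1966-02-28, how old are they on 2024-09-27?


Birth: 1966-02-28
Reference: 2024-09-27
Year difference: 2024 - 1966 = 58

58 years old


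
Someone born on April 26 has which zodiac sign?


Date: April 26
Conventional tropical zodiac dates: Taurus from April 20 onward; Gemini starts May 21
April 26 falls within the Taurus range

Taurus


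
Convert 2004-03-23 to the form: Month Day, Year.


ISO 2004-03-23 parses as year=2004, month=03, day=23
Month 3 -> March

March 23, 2004


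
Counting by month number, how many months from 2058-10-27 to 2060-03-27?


From October 2058 to March 2060
2 years * 12 = 24 months, minus 7 months = 17

17 months


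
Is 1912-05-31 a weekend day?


Anchor: Jan 1, 1912. With p = 1912 - 1 = 1911: (p + p//4 - p//100 + p//400) mod 7 = (1911 + 477 - 19 + 4) mod 7 = 2373 mod 7 = 0 -> Monday (Mon=0 ... Sun=6)
Day of year: 152; offset = 151
Weekday index = (0 + 151) mod 7 = 4 -> Friday
Weekend days: Saturday, Sunday

No


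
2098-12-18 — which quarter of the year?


Month: December (month 12)
Q1: Jan-Mar, Q2: Apr-Jun, Q3: Jul-Sep, Q4: Oct-Dec

Q4


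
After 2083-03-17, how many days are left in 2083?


Day of year: 76 of 365
Remaining = 365 - 76

289 days


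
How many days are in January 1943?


January 1943

31 days


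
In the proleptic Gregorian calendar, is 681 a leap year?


Gregorian leap year rule: divisible by 4, but not by 100, unless also by 400.
681 is not divisible by 4 -> not a leap year

No


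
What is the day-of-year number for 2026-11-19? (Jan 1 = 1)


Date: November 19, 2026
Days in months 1 through 10: 304
Plus 19 days in November

Day of year: 323


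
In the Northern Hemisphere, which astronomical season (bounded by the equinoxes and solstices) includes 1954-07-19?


Date: July 19
Astronomical Summer (approx.; exact equinox/solstice day varies by year): June 21 to September 21
July 19 falls within the Summer window

Summer


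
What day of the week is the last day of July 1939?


July 1939 has 31 days
Anchor: Jan 1, 1939. With p = 1939 - 1 = 1938: (p + p//4 - p//100 + p//400) mod 7 = (1938 + 484 - 19 + 4) mod 7 = 2407 mod 7 = 6 -> Sunday (Mon=0 ... Sun=6)
Days before July (Jan-Jun): 181; July 1 index = (6 + 181) mod 7 = 5 -> Saturday
Last day offset: 31 - 1 = 30 days
Weekday index = (5 + 30) mod 7 = 0

Monday, July 31


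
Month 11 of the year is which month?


Month 11 of 12

November


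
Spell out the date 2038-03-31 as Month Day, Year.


ISO 2038-03-31 parses as year=2038, month=03, day=31
Month 3 -> March

March 31, 2038


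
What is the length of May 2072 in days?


May 2072

31 days


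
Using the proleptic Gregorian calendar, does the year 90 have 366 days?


Gregorian leap year rule: divisible by 4, but not by 100, unless also by 400.
90 is not divisible by 4 -> not a leap year

No


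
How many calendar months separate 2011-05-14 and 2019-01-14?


From May 2011 to January 2019
8 years * 12 = 96 months, minus 4 months = 92

92 months


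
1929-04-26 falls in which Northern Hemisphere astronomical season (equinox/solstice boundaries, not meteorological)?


Date: April 26
Astronomical Spring (approx.; exact equinox/solstice day varies by year): March 20 to June 20
April 26 falls within the Spring window

Spring


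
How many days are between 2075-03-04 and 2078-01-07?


From 2075-03-04 to 2078-01-07
2075-03-04: days before March = 31 + 28 = 59 (2075 is not a leap year); day of year = 59 + 4 = 63
2078-01-07: day of year = 7
Rest of 2075: 365 - 63 = 302
Full years 2076 (366), 2077 (365): 731
Total = 302 + 731 + 7 = 1040

1040 days


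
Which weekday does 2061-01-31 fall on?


Date: January 31, 2061
Anchor: Jan 1, 2061. With p = 2061 - 1 = 2060: (p + p//4 - p//100 + p//400) mod 7 = (2060 + 515 - 20 + 5) mod 7 = 2560 mod 7 = 5 -> Saturday (Mon=0 ... Sun=6)
Days into year = 31 - 1 = 30
Weekday index = (5 + 30) mod 7 = 0

Day of the week: Monday


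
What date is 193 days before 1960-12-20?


Start: 1960-12-20, subtract 193 days
Back 20 days from December 20 reaches November 30, 1960 -> 173 left
November 1960 has 30 days -> back to October 31, 1960 -> 143 left
October 1960 has 31 days -> back to September 30, 1960 -> 112 left
September 1960 has 30 days -> back to August 31, 1960 -> 82 left
August 1960 has 31 days -> back to July 31, 1960 -> 51 left
July 1960 has 31 days -> back to June 30, 1960 -> 20 left
June 1960: 30 - 20 = 10 -> lands on June 10

Result: 1960-06-10


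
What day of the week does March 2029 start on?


Target: March 1, 2029
Anchor: Jan 1, 2029. With p = 2029 - 1 = 2028: (p + p//4 - p//100 + p//400) mod 7 = (2028 + 507 - 20 + 5) mod 7 = 2520 mod 7 = 0 -> Monday (Mon=0 ... Sun=6)
Days before March (Jan-Feb): 59 days
Weekday index = (0 + 59) mod 7 = 3

Thursday


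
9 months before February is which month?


February is month 2
2 - 9 = -7; wrap: -7 + 12 = 5

May


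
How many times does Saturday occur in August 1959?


August 1959 has 31 days
Anchor: Jan 1, 1959. With p = 1959 - 1 = 1958: (p + p//4 - p//100 + p//400) mod 7 = (1958 + 489 - 19 + 4) mod 7 = 2432 mod 7 = 3 -> Thursday (Mon=0 ... Sun=6)
Days before August (Jan-Jul): 212; August 1 index = (3 + 212) mod 7 = 5 -> Saturday
First Saturday is August 1
Saturdays: 1, 8, 15, 22, 29

5 Saturdays


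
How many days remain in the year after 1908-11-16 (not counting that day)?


Day of year: 321 of 366
Remaining = 366 - 321

45 days


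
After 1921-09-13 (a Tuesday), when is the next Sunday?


Current: Tuesday
Target: Sunday
Days ahead: 5

Next Sunday: 1921-09-18


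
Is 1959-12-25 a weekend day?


Anchor: Jan 1, 1959. With p = 1959 - 1 = 1958: (p + p//4 - p//100 + p//400) mod 7 = (1958 + 489 - 19 + 4) mod 7 = 2432 mod 7 = 3 -> Thursday (Mon=0 ... Sun=6)
Day of year: 359; offset = 358
Weekday index = (3 + 358) mod 7 = 4 -> Friday
Weekend days: Saturday, Sunday

No


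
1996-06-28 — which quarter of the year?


Month: June (month 6)
Q1: Jan-Mar, Q2: Apr-Jun, Q3: Jul-Sep, Q4: Oct-Dec

Q2


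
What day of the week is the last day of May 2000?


May 2000 has 31 days
Anchor: Jan 1, 2000. With p = 2000 - 1 = 1999: (p + p//4 - p//100 + p//400) mod 7 = (1999 + 499 - 19 + 4) mod 7 = 2483 mod 7 = 5 -> Saturday (Mon=0 ... Sun=6)
Days before May (Jan-Apr): 121; May 1 index = (5 + 121) mod 7 = 0 -> Monday
Last day offset: 31 - 1 = 30 days
Weekday index = (0 + 30) mod 7 = 2

Wednesday, May 31


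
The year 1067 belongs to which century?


Century = (year - 1) // 100 + 1
= (1067 - 1) // 100 + 1
= 1066 // 100 + 1
= 10 + 1

11th century


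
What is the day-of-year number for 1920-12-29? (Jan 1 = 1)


Date: December 29, 1920
Days in months 1 through 11: 335
Plus 29 days in December

Day of year: 364


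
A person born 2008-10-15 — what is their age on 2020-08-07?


Birth: 2008-10-15
Reference: 2020-08-07
Year difference: 2020 - 2008 = 12
Birthday not yet reached in 2020, subtract 1

11 years old


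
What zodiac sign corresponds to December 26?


Date: December 26
Conventional tropical zodiac dates: Capricorn from December 22 onward; Aquarius starts January 20
December 26 falls within the Capricorn range

Capricorn


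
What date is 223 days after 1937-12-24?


Start: 1937-12-24, add 223 days
December 1937 has 31 days: 31 - 24 = 7 days to December 31 -> 216 left
January 1938 has 31 days -> 185 left
February 1938 has 28 days -> 157 left
March 1938 has 31 days -> 126 left
April 1938 has 30 days -> 96 left
May 1938 has 31 days -> 65 left
June 1938 has 30 days -> 35 left
July 1938 has 31 days -> 4 left
August 1938: 4 <= 31 -> lands on August 4

Result: 1938-08-04


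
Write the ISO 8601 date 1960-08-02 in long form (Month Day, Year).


ISO 1960-08-02 parses as year=1960, month=08, day=02
Month 8 -> August

August 2, 1960


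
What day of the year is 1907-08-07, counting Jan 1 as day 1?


Date: August 7, 1907
Days in months 1 through 7: 212
Plus 7 days in August

Day of year: 219


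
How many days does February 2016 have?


February 2016 (leap year: yes)

29 days


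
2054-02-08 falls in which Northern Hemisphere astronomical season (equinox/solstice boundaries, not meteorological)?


Date: February 8
Astronomical Winter (approx.; exact equinox/solstice day varies by year): December 21 to March 19
February 8 falls within the Winter window

Winter


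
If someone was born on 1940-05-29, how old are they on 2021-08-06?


Birth: 1940-05-29
Reference: 2021-08-06
Year difference: 2021 - 1940 = 81

81 years old


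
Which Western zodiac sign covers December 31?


Date: December 31
Conventional tropical zodiac dates: Capricorn from December 22 onward; Aquarius starts January 20
December 31 falls within the Capricorn range

Capricorn


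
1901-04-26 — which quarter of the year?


Month: April (month 4)
Q1: Jan-Mar, Q2: Apr-Jun, Q3: Jul-Sep, Q4: Oct-Dec

Q2


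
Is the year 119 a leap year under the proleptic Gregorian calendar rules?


Gregorian leap year rule: divisible by 4, but not by 100, unless also by 400.
119 is not divisible by 4 -> not a leap year

No


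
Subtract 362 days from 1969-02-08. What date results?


Start: 1969-02-08, subtract 362 days
Back 8 days from February 8 reaches January 31, 1969 -> 354 left
January 1969 has 31 days -> back to December 31, 1968 -> 323 left
December 1968 has 31 days -> back to November 30, 1968 -> 292 left
November 1968 has 30 days -> back to October 31, 1968 -> 262 left
October 1968 has 31 days -> back to September 30, 1968 -> 231 left
September 1968 has 30 days -> back to August 31, 1968 -> 201 left
August 1968 has 31 days -> back to July 31, 1968 -> 170 left
July 1968 has 31 days -> back to June 30, 1968 -> 139 left
June 1968 has 30 days -> back to May 31, 1968 -> 109 left
May 1968 has 31 days -> back to April 30, 1968 -> 78 left
April 1968 has 30 days -> back to March 31, 1968 -> 48 left
March 1968 has 31 days -> back to February 29, 1968 -> 17 left
February 1968: 29 - 17 = 12 -> lands on February 12

Result: 1968-02-12


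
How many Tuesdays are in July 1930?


July 1930 has 31 days
Anchor: Jan 1, 1930. With p = 1930 - 1 = 1929: (p + p//4 - p//100 + p//400) mod 7 = (1929 + 482 - 19 + 4) mod 7 = 2396 mod 7 = 2 -> Wednesday (Mon=0 ... Sun=6)
Days before July (Jan-Jun): 181; July 1 index = (2 + 181) mod 7 = 1 -> Tuesday
First Tuesday is July 1
Tuesdays: 1, 8, 15, 22, 29

5 Tuesdays


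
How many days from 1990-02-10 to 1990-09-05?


From 1990-02-10 to 1990-09-05
1990-02-10: days before February = 31; day of year = 31 + 10 = 41
1990-09-05: days before September = 31 + 28 + 31 + 30 + 31 + 30 + 31 + 31 = 243 (1990 is not a leap year); day of year = 243 + 5 = 248
Same year: 248 - 41 = 207

207 days


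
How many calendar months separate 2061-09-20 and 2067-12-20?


From September 2061 to December 2067
6 years * 12 = 72 months, plus 3 months = 75

75 months


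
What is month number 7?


Month 7 of 12

July


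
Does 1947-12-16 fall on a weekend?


Anchor: Jan 1, 1947. With p = 1947 - 1 = 1946: (p + p//4 - p//100 + p//400) mod 7 = (1946 + 486 - 19 + 4) mod 7 = 2417 mod 7 = 2 -> Wednesday (Mon=0 ... Sun=6)
Day of year: 350; offset = 349
Weekday index = (2 + 349) mod 7 = 1 -> Tuesday
Weekend days: Saturday, Sunday

No


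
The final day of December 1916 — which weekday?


December 1916 has 31 days
Anchor: Jan 1, 1916. With p = 1916 - 1 = 1915: (p + p//4 - p//100 + p//400) mod 7 = (1915 + 478 - 19 + 4) mod 7 = 2378 mod 7 = 5 -> Saturday (Mon=0 ... Sun=6)
Days before December (Jan-Nov): 335; December 1 index = (5 + 335) mod 7 = 4 -> Friday
Last day offset: 31 - 1 = 30 days
Weekday index = (4 + 30) mod 7 = 6

Sunday, December 31


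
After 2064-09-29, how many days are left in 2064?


Day of year: 273 of 366
Remaining = 366 - 273

93 days


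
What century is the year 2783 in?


Century = (year - 1) // 100 + 1
= (2783 - 1) // 100 + 1
= 2782 // 100 + 1
= 27 + 1

28th century


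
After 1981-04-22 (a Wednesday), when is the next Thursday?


Current: Wednesday
Target: Thursday
Days ahead: 1

Next Thursday: 1981-04-23


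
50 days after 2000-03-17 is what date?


Start: 2000-03-17, add 50 days
March 2000 has 31 days: 31 - 17 = 14 days to March 31 -> 36 left
April 2000 has 30 days -> 6 left
May 2000: 6 <= 31 -> lands on May 6

Result: 2000-05-06


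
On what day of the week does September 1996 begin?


Target: September 1, 1996
Anchor: Jan 1, 1996. With p = 1996 - 1 = 1995: (p + p//4 - p//100 + p//400) mod 7 = (1995 + 498 - 19 + 4) mod 7 = 2478 mod 7 = 0 -> Monday (Mon=0 ... Sun=6)
Days before September (Jan-Aug): 244 days
Weekday index = (0 + 244) mod 7 = 6

Sunday


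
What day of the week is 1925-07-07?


Date: July 7, 1925
Anchor: Jan 1, 1925. With p = 1925 - 1 = 1924: (p + p//4 - p//100 + p//400) mod 7 = (1924 + 481 - 19 + 4) mod 7 = 2390 mod 7 = 3 -> Thursday (Mon=0 ... Sun=6)
Days before July (Jan-Jun): 181; offset = 181 + 7 - 1 = 187
Weekday index = (3 + 187) mod 7 = 1

Day of the week: Tuesday


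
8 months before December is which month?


December is month 12
12 - 8 = 4

April


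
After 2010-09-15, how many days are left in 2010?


Day of year: 258 of 365
Remaining = 365 - 258

107 days


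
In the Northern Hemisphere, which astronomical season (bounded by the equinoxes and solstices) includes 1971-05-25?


Date: May 25
Astronomical Spring (approx.; exact equinox/solstice day varies by year): March 20 to June 20
May 25 falls within the Spring window

Spring


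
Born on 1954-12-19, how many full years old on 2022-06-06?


Birth: 1954-12-19
Reference: 2022-06-06
Year difference: 2022 - 1954 = 68
Birthday not yet reached in 2022, subtract 1

67 years old


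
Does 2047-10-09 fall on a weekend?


Anchor: Jan 1, 2047. With p = 2047 - 1 = 2046: (p + p//4 - p//100 + p//400) mod 7 = (2046 + 511 - 20 + 5) mod 7 = 2542 mod 7 = 1 -> Tuesday (Mon=0 ... Sun=6)
Day of year: 282; offset = 281
Weekday index = (1 + 281) mod 7 = 2 -> Wednesday
Weekend days: Saturday, Sunday

No


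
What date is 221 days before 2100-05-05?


Start: 2100-05-05, subtract 221 days
Back 5 days from May 5 reaches April 30, 2100 -> 216 left
April 2100 has 30 days -> back to March 31, 2100 -> 186 left
March 2100 has 31 days -> back to February 28, 2100 -> 155 left
February 2100 has 28 days -> back to January 31, 2100 -> 127 left
January 2100 has 31 days -> back to December 31, 2099 -> 96 left
December 2099 has 31 days -> back to November 30, 2099 -> 65 left
November 2099 has 30 days -> back to October 31, 2099 -> 35 left
October 2099 has 31 days -> back to September 30, 2099 -> 4 left
September 2099: 30 - 4 = 26 -> lands on September 26

Result: 2099-09-26


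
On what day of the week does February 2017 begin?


Target: February 1, 2017
Anchor: Jan 1, 2017. With p = 2017 - 1 = 2016: (p + p//4 - p//100 + p//400) mod 7 = (2016 + 504 - 20 + 5) mod 7 = 2505 mod 7 = 6 -> Sunday (Mon=0 ... Sun=6)
Days before February (Jan): 31 days
Weekday index = (6 + 31) mod 7 = 2

Wednesday


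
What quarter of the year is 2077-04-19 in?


Month: April (month 4)
Q1: Jan-Mar, Q2: Apr-Jun, Q3: Jul-Sep, Q4: Oct-Dec

Q2


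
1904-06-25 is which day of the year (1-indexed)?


Date: June 25, 1904
Days in months 1 through 5: 152
Plus 25 days in June

Day of year: 177


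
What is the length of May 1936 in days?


May 1936

31 days


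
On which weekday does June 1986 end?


June 1986 has 30 days
Anchor: Jan 1, 1986. With p = 1986 - 1 = 1985: (p + p//4 - p//100 + p//400) mod 7 = (1985 + 496 - 19 + 4) mod 7 = 2466 mod 7 = 2 -> Wednesday (Mon=0 ... Sun=6)
Days before June (Jan-May): 151; June 1 index = (2 + 151) mod 7 = 6 -> Sunday
Last day offset: 30 - 1 = 29 days
Weekday index = (6 + 29) mod 7 = 0

Monday, June 30


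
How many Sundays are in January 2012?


January 2012 has 31 days
Anchor: Jan 1, 2012. With p = 2012 - 1 = 2011: (p + p//4 - p//100 + p//400) mod 7 = (2011 + 502 - 20 + 5) mod 7 = 2498 mod 7 = 6 -> Sunday (Mon=0 ... Sun=6)
January 1 is the anchor itself -> Sunday
First Sunday is January 1
Sundays: 1, 8, 15, 22, 29

5 Sundays


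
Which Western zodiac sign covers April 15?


Date: April 15
Conventional tropical zodiac dates: Aries from March 21 onward; Taurus starts April 20
April 15 falls within the Aries range

Aries


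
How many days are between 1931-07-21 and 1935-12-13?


From 1931-07-21 to 1935-12-13
1931-07-21: days before July = 31 + 28 + 31 + 30 + 31 + 30 = 181 (1931 is not a leap year); day of year = 181 + 21 = 202
1935-12-13: days before December = 31 + 28 + 31 + 30 + 31 + 30 + 31 + 31 + 30 + 31 + 30 = 334 (1935 is not a leap year); day of year = 334 + 13 = 347
Rest of 1931: 365 - 202 = 163
Full years 1932 (366), 1933 (365), 1934 (365): 1096
Total = 163 + 1096 + 347 = 1606

1606 days


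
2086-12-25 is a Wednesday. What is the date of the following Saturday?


Current: Wednesday
Target: Saturday
Days ahead: 3

Next Saturday: 2086-12-28


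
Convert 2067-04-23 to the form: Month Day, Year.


ISO 2067-04-23 parses as year=2067, month=04, day=23
Month 4 -> April

April 23, 2067


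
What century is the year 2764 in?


Century = (year - 1) // 100 + 1
= (2764 - 1) // 100 + 1
= 2763 // 100 + 1
= 27 + 1

28th century


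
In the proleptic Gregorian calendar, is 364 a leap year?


Gregorian leap year rule: divisible by 4, but not by 100, unless also by 400.
364 is divisible by 4 but not 100 -> leap year

Yes


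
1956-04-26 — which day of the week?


Date: April 26, 1956
Anchor: Jan 1, 1956. With p = 1956 - 1 = 1955: (p + p//4 - p//100 + p//400) mod 7 = (1955 + 488 - 19 + 4) mod 7 = 2428 mod 7 = 6 -> Sunday (Mon=0 ... Sun=6)
Days before April (Jan-Mar): 91; offset = 91 + 26 - 1 = 116
Weekday index = (6 + 116) mod 7 = 3

Day of the week: Thursday


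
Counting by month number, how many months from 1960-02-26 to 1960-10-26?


From February 1960 to October 1960
0 years * 12 = 0 months, plus 8 months = 8

8 months


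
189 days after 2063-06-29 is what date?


Start: 2063-06-29, add 189 days
June 2063 has 30 days: 30 - 29 = 1 day to June 30 -> 188 left
July 2063 has 31 days -> 157 left
August 2063 has 31 days -> 126 left
September 2063 has 30 days -> 96 left
October 2063 has 31 days -> 65 left
November 2063 has 30 days -> 35 left
December 2063 has 31 days -> 4 left
January 2064: 4 <= 31 -> lands on January 4

Result: 2064-01-04


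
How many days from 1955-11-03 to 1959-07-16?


From 1955-11-03 to 1959-07-16
1955-11-03: days before November = 31 + 28 + 31 + 30 + 31 + 30 + 31 + 31 + 30 + 31 = 304 (1955 is not a leap year); day of year = 304 + 3 = 307
1959-07-16: days before July = 31 + 28 + 31 + 30 + 31 + 30 = 181 (1959 is not a leap year); day of year = 181 + 16 = 197
Rest of 1955: 365 - 307 = 58
Full years 1956 (366), 1957 (365), 1958 (365): 1096
Total = 58 + 1096 + 197 = 1351

1351 days


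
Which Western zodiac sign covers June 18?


Date: June 18
Conventional tropical zodiac dates: Gemini from May 21 onward; Cancer starts June 21
June 18 falls within the Gemini range

Gemini


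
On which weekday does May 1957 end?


May 1957 has 31 days
Anchor: Jan 1, 1957. With p = 1957 - 1 = 1956: (p + p//4 - p//100 + p//400) mod 7 = (1956 + 489 - 19 + 4) mod 7 = 2430 mod 7 = 1 -> Tuesday (Mon=0 ... Sun=6)
Days before May (Jan-Apr): 120; May 1 index = (1 + 120) mod 7 = 2 -> Wednesday
Last day offset: 31 - 1 = 30 days
Weekday index = (2 + 30) mod 7 = 4

Friday, May 31


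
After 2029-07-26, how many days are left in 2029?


Day of year: 207 of 365
Remaining = 365 - 207

158 days


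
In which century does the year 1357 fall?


Century = (year - 1) // 100 + 1
= (1357 - 1) // 100 + 1
= 1356 // 100 + 1
= 13 + 1

14th century


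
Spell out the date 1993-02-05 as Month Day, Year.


ISO 1993-02-05 parses as year=1993, month=02, day=05
Month 2 -> February

February 5, 1993


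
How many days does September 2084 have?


September 2084

30 days


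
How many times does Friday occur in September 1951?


September 1951 has 30 days
Anchor: Jan 1, 1951. With p = 1951 - 1 = 1950: (p + p//4 - p//100 + p//400) mod 7 = (1950 + 487 - 19 + 4) mod 7 = 2422 mod 7 = 0 -> Monday (Mon=0 ... Sun=6)
Days before September (Jan-Aug): 243; September 1 index = (0 + 243) mod 7 = 5 -> Saturday
First Friday is September 7
Fridays: 7, 14, 21, 28

4 Fridays


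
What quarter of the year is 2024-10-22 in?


Month: October (month 10)
Q1: Jan-Mar, Q2: Apr-Jun, Q3: Jul-Sep, Q4: Oct-Dec

Q4


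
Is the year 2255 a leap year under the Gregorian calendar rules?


Gregorian leap year rule: divisible by 4, but not by 100, unless also by 400.
2255 is not divisible by 4 -> not a leap year

No


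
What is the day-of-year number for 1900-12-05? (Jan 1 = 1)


Date: December 5, 1900
Days in months 1 through 11: 334
Plus 5 days in December

Day of year: 339


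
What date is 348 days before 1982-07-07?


Start: 1982-07-07, subtract 348 days
Back 7 days from July 7 reaches June 30, 1982 -> 341 left
June 1982 has 30 days -> back to May 31, 1982 -> 311 left
May 1982 has 31 days -> back to April 30, 1982 -> 280 left
April 1982 has 30 days -> back to March 31, 1982 -> 250 left
March 1982 has 31 days -> back to February 28, 1982 -> 219 left
February 1982 has 28 days -> back to January 31, 1982 -> 191 left
January 1982 has 31 days -> back to December 31, 1981 -> 160 left
December 1981 has 31 days -> back to November 30, 1981 -> 129 left
November 1981 has 30 days -> back to October 31, 1981 -> 99 left
October 1981 has 31 days -> back to September 30, 1981 -> 68 left
September 1981 has 30 days -> back to August 31, 1981 -> 38 left
August 1981 has 31 days -> back to July 31, 1981 -> 7 left
July 1981: 31 - 7 = 24 -> lands on July 24

Result: 1981-07-24
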